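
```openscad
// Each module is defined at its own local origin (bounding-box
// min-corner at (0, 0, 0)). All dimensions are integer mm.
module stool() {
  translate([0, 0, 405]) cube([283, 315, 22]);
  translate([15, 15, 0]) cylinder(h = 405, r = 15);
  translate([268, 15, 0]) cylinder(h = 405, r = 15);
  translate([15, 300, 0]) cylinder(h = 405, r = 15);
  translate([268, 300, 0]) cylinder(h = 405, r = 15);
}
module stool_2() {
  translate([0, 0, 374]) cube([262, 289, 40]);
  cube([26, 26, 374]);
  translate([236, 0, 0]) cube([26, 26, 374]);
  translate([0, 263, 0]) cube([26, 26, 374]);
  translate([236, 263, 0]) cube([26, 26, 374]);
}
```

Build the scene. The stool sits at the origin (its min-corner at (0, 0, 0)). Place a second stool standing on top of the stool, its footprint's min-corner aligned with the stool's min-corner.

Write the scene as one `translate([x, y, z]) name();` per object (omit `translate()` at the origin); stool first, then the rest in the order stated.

stool();
translate([0, 0, 427]) stool_2();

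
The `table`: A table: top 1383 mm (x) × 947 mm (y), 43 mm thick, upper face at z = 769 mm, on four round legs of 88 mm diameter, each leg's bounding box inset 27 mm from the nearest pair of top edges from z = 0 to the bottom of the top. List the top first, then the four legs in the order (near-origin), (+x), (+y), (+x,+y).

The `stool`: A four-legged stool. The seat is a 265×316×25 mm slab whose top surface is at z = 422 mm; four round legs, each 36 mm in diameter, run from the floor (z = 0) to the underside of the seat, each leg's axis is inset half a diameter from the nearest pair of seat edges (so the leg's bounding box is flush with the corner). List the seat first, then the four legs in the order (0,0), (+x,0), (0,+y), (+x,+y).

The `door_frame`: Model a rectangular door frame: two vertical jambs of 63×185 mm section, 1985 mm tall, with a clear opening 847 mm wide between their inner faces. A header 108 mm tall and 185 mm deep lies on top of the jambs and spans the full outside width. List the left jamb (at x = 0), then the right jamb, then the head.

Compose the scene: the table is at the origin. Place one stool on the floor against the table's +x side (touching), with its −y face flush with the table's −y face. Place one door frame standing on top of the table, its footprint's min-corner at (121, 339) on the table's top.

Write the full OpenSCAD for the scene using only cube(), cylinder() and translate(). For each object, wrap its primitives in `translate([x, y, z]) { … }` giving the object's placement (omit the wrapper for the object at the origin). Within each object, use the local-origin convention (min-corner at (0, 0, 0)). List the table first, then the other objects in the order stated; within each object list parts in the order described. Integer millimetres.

translate([0, 0, 726]) cube([1383, 947, 43]);
translate([71, 71, 0]) cylinder(h = 726, r = 44);
translate([1312, 71, 0]) cylinder(h = 726, r = 44);
translate([71, 876, 0]) cylinder(h = 726, r = 44);
translate([1312, 876, 0]) cylinder(h = 726, r = 44);
translate([1383, 0, 0]) {
  translate([0, 0, 397]) cube([265, 316, 25]);
  translate([18, 18, 0]) cylinder(h = 397, r = 18);
  translate([247, 18, 0]) cylinder(h = 397, r = 18);
  translate([18, 298, 0]) cylinder(h = 397, r = 18);
  translate([247, 298, 0]) cylinder(h = 397, r = 18);
}
translate([121, 339, 769]) {
  cube([63, 185, 1985]);
  translate([910, 0, 0]) cube([63, 185, 1985]);
  translate([0, 0, 1985]) cube([973, 185, 108]);
}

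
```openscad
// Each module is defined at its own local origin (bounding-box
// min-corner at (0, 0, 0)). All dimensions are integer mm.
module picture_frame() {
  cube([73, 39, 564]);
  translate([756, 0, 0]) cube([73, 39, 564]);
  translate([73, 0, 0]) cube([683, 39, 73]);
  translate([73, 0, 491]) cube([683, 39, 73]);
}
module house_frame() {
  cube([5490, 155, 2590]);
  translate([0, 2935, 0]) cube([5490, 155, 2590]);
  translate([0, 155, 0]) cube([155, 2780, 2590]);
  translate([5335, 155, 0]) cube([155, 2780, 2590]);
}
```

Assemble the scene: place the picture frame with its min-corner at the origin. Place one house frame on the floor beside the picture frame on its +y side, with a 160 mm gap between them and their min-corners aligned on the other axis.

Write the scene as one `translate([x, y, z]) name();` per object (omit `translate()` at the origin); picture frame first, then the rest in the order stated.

picture_frame();
translate([0, 199, 0]) house_frame();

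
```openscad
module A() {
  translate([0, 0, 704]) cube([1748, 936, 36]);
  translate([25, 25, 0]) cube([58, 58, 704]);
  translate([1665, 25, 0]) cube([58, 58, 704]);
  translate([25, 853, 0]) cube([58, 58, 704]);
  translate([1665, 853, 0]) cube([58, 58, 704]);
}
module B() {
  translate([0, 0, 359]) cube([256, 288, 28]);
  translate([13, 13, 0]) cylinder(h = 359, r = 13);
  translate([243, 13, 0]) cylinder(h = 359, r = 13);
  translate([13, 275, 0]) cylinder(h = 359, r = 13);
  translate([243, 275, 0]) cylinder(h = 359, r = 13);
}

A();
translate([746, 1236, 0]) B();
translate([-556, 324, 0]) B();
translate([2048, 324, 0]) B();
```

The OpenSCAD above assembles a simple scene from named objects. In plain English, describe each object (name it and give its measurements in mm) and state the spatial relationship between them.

A is a rectangular dining table. The top is 1748×936×36 mm with its upper surface at z = 740 mm. It stands on four 58×58 mm square legs, each inset 25 mm from the nearest pair of top edges, running from the floor to the underside of the top.

B is a four-legged stool. The seat is a 256×288×28 mm slab whose top surface is at z = 387 mm; four round legs, each 26 mm in diameter, run from the floor (z = 0) to the underside of the seat, each leg's axis is inset half a diameter from the nearest pair of seat edges (so the leg's bounding box is flush with the corner).

Three stools sit around the table at the +y, −x, +x sides.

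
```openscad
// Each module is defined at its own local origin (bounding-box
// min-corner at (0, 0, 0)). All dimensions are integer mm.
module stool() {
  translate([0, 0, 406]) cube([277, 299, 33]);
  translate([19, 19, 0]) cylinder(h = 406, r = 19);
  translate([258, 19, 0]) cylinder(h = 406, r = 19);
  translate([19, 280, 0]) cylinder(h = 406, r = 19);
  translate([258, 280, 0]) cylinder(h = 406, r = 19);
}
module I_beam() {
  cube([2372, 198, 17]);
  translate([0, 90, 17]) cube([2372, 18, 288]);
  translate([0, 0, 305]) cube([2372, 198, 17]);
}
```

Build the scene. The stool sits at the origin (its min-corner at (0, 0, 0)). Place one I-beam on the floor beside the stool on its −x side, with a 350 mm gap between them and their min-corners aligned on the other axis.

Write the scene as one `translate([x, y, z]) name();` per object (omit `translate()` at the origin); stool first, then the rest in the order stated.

stool();
translate([-2722, 0, 0]) I_beam();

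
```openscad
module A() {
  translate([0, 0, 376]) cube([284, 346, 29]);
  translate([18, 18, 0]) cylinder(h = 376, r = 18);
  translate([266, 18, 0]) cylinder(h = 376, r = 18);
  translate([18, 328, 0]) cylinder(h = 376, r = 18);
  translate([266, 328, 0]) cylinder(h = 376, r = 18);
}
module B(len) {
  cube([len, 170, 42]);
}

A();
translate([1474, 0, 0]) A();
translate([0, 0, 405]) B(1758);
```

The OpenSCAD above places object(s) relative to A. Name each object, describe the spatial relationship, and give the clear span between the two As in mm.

Second stool starts at x = 1474; first ends at x = 284; clear span = 1474 − 284 = 1190 mm.

A is a stool. B is a beam. A beam spans the tops of two stools. The clear span between the two stools is 1190 mm.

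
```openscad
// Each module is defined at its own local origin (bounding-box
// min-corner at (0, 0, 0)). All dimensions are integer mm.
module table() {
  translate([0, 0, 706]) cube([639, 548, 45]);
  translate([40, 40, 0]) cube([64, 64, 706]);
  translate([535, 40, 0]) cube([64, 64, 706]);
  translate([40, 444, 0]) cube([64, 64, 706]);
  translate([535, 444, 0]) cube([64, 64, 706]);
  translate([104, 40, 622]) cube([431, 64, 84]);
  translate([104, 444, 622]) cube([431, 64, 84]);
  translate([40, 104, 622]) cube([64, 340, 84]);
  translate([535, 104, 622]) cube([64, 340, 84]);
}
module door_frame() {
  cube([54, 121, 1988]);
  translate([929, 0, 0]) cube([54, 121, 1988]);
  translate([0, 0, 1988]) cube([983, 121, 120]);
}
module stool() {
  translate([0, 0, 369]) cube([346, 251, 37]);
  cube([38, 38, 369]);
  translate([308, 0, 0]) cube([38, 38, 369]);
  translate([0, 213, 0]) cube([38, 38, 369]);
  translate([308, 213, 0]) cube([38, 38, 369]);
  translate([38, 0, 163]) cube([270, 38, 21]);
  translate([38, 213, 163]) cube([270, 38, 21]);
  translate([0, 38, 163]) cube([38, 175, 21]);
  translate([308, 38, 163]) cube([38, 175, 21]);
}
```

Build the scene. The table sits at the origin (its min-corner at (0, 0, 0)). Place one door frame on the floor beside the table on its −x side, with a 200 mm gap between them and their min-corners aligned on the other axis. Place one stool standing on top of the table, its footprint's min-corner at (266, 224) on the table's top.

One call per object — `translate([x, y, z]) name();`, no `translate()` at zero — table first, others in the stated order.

table();
translate([-1183, 0, 0]) door_frame();
translate([266, 224, 751]) stool();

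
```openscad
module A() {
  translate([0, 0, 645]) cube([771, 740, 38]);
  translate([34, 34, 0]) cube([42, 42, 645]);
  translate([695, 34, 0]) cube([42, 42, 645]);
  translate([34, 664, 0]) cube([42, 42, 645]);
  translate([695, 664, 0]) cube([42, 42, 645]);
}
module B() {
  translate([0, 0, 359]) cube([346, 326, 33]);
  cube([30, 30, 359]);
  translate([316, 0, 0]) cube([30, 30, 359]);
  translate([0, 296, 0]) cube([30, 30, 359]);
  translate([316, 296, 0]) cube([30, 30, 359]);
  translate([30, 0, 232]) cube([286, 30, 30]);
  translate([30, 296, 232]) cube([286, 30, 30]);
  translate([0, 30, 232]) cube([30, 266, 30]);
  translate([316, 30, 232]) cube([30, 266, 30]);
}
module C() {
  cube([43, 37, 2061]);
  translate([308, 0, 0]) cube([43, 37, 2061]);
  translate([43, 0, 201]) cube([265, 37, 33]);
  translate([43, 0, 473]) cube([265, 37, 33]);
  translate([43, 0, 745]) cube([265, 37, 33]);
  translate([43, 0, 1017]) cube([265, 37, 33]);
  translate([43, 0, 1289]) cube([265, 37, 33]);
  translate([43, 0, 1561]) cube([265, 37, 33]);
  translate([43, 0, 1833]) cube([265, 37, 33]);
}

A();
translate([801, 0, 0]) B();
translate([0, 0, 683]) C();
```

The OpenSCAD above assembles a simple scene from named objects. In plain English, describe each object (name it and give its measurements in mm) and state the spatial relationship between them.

A is a table: top 771 mm (x) × 740 mm (y), 38 mm thick, upper face at z = 683 mm, on four 42×42 mm square legs, each inset 34 mm from the nearest pair of top edges, running from z = 0 to the bottom of the top.

B is a four-legged stool. The seat is 346×326 mm, 33 mm thick, top at z = 392 mm. It stands on four square legs, each 30×30 mm in cross-section, from z = 0 to the seat underside, each flush with a corner of the seat. Four stretchers, 30 mm wide and 30 mm tall, connect adjacent legs with their undersides at z = 232 mm, each running between the inner faces of the legs it joins and aligned with the legs' outer faces on the other axis.

C is a wooden ladder with two side rails of 43×37 mm section and 2061 mm height, set 351 mm apart overall. Between them run 7 rectangular rungs (37 mm deep, 33 mm thick), front faces flush with the rails' −y face. The bottom of the first rung is 201 mm above the floor and each subsequent rung is 272 mm higher than the one below.

The stool is on the floor beside the table on its +x side. The ladder is on top of the table.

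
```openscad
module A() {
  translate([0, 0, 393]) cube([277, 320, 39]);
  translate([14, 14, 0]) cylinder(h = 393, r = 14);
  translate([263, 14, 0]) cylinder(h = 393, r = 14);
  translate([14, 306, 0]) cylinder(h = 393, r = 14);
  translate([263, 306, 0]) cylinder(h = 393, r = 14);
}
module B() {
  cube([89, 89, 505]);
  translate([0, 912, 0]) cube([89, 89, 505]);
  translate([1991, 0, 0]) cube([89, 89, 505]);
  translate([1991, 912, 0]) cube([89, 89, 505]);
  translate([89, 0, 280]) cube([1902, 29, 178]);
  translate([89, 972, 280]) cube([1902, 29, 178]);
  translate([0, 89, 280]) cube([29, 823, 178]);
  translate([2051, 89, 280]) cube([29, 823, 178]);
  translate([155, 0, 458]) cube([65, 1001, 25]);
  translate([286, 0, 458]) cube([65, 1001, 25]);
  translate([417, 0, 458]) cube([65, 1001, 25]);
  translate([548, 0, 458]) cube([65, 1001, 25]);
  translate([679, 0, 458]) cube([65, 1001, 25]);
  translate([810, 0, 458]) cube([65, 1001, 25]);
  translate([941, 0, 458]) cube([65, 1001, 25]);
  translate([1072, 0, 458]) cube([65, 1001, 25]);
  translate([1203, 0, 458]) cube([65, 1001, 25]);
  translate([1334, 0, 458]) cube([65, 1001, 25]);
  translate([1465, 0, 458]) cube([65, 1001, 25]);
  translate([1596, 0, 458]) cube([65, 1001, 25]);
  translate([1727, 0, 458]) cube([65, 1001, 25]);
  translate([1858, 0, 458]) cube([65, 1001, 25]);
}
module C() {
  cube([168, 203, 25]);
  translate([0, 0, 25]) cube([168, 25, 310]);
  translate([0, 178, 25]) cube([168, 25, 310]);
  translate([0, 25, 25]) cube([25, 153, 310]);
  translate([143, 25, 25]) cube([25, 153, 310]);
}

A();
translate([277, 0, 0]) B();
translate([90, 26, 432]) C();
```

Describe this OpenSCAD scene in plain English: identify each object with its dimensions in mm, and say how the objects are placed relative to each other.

A is a simple wooden stool: a rectangular seat 277 mm (x) by 320 mm (y), 39 mm thick, top face at z = 432 mm, on four round legs, each 28 mm in diameter. The legs rest on z = 0, each leg's axis is inset half a diameter from the nearest pair of seat edges (so the leg's bounding box is flush with the corner).

B is a bed frame 2080 mm long (x) by 1001 mm wide (y). Four 89×89 mm corner posts, 505 mm tall, at the corners of the footprint. Four rails of 29 mm thickness and 178 mm height run between adjacent posts with their undersides at z = 280 mm, their outer faces flush with the outside of the frame (the two x-running rails run between the posts' inner faces; the two y-running rails run between the posts' inner faces). 14 slats, each 65 mm wide (x) and 25 mm thick, lie across the top of the two x-running rails, running the full 1001 mm width of the frame in y; the slats are evenly spaced along x between the inner faces of the end posts with equal gaps (rounded down to the nearest mm) at the −x end and between each pair — any rounding remainder accumulates at the +x end.

C is an open-topped rectangular box: outside dimensions 168×203×335 mm, with a uniform wall and base thickness of 25 mm. The base is a full 168×203 slab on the floor; four walls sit on top of the base. The front and back walls (the −y and +y sides) span the full width; the two side walls fit between them.

The bed frame is against the stool's +x side, with their −y faces flush. The open box is on top of the stool.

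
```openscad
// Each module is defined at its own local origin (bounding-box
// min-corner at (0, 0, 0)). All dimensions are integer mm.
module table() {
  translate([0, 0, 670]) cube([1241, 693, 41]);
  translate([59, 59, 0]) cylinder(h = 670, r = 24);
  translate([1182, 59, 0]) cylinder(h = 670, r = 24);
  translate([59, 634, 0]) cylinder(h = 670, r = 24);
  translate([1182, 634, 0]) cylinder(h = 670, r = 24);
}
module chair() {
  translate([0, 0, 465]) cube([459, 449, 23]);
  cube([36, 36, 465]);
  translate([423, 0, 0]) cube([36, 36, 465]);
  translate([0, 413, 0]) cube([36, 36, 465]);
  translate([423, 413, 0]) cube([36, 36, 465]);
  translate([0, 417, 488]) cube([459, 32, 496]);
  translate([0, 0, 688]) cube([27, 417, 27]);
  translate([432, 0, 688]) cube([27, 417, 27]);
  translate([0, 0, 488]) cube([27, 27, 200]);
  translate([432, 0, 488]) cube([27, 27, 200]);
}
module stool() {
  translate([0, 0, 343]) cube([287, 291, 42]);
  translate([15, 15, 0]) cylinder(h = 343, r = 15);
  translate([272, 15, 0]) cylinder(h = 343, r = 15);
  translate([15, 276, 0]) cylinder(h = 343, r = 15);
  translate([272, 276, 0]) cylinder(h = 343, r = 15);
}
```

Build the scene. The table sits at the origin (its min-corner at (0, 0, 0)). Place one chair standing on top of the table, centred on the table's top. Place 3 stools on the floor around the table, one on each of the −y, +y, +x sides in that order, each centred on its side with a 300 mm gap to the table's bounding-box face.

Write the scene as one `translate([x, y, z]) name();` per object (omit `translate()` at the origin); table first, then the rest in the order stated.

table();
translate([391, 122, 711]) chair();
translate([477, -591, 0]) stool();
translate([477, 993, 0]) stool();
translate([1541, 201, 0]) stool();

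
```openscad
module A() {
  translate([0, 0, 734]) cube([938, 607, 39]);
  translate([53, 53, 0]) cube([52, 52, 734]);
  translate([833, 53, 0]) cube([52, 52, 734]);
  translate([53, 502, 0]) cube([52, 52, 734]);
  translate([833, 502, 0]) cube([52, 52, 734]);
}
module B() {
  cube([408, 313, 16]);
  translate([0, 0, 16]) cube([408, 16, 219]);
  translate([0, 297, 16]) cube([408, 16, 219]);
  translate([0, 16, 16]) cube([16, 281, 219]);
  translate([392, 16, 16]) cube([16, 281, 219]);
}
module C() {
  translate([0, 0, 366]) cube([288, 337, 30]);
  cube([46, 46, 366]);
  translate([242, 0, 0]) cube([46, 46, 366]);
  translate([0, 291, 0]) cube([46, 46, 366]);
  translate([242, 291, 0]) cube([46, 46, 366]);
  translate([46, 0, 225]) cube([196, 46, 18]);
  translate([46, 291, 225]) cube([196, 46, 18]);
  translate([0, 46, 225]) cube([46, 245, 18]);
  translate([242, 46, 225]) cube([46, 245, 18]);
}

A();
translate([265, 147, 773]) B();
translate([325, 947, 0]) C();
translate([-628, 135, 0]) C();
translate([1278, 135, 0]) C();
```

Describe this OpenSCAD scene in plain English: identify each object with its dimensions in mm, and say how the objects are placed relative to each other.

A is a table: top 938 mm (x) × 607 mm (y), 39 mm thick, upper face at z = 773 mm, on four 52×52 mm square legs, each inset 53 mm from the nearest pair of top edges, running from z = 0 to the bottom of the top.

B is an open storage box with external size 408×313×235 mm and wall thickness 16 mm (the base is also 16 mm thick). The base covers the whole footprint; the four walls stand on the base, with the y-facing walls full-width and the x-facing walls fitting between their inner faces.

C is a four-legged stool. The seat is a 288×337×30 mm slab whose top surface is at z = 396 mm; four square legs, each 46×46 mm in cross-section, run from the floor (z = 0) to the underside of the seat, each flush with a corner of the seat. Four stretchers, 46 mm wide and 18 mm tall, connect adjacent legs with their undersides at z = 225 mm, each running between the inner faces of the legs it joins and aligned with the legs' outer faces on the other axis.

The open box is on top of the table, centred. Three stools sit around the table at the +y, −x, +x sides.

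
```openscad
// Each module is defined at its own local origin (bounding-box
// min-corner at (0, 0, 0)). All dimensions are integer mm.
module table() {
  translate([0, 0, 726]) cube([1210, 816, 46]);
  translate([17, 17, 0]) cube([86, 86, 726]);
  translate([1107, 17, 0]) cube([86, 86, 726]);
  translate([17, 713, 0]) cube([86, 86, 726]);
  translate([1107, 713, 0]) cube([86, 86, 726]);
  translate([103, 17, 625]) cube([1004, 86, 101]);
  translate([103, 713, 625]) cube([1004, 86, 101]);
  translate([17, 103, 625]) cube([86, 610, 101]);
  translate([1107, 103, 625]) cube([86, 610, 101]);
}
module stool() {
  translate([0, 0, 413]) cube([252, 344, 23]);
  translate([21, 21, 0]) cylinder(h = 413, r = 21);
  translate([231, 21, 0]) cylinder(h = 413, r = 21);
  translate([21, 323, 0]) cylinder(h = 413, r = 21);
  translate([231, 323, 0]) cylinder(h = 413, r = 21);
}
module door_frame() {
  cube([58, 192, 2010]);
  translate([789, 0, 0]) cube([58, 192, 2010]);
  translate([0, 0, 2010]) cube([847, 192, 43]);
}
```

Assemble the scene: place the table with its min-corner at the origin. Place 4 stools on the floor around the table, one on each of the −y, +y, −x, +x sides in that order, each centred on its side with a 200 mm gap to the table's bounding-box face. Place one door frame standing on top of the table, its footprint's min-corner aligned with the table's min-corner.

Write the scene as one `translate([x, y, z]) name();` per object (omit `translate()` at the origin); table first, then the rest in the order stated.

table();
translate([479, -544, 0]) stool();
translate([479, 1016, 0]) stool();
translate([-452, 236, 0]) stool();
translate([1410, 236, 0]) stool();
translate([0, 0, 772]) door_frame();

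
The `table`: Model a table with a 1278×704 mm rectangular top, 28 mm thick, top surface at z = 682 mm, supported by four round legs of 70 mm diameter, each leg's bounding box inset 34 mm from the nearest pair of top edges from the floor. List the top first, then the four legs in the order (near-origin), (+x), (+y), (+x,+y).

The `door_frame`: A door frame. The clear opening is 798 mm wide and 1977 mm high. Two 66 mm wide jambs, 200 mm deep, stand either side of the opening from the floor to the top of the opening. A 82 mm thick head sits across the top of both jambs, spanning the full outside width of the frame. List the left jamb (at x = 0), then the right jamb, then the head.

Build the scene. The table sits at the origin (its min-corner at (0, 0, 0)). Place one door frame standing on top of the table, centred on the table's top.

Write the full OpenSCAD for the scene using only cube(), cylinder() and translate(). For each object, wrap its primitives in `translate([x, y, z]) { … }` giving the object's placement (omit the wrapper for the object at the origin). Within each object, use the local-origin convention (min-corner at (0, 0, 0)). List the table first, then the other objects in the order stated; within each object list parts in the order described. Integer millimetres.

translate([0, 0, 654]) cube([1278, 704, 28]);
translate([69, 69, 0]) cylinder(h = 654, r = 35);
translate([1209, 69, 0]) cylinder(h = 654, r = 35);
translate([69, 635, 0]) cylinder(h = 654, r = 35);
translate([1209, 635, 0]) cylinder(h = 654, r = 35);
translate([174, 252, 682]) {
  cube([66, 200, 1977]);
  translate([864, 0, 0]) cube([66, 200, 1977]);
  translate([0, 0, 1977]) cube([930, 200, 82]);
}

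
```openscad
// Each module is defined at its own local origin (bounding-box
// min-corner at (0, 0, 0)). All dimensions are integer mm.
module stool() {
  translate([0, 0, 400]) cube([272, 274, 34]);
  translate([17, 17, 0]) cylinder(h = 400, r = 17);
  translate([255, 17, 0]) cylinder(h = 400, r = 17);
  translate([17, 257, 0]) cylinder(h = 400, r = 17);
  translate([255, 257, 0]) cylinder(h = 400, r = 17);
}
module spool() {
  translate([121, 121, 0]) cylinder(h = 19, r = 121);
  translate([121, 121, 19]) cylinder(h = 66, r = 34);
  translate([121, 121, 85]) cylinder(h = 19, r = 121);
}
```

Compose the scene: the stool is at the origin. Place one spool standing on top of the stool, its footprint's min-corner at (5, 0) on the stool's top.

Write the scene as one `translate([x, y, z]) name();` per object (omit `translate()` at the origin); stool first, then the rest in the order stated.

stool();
translate([5, 0, 434]) spool();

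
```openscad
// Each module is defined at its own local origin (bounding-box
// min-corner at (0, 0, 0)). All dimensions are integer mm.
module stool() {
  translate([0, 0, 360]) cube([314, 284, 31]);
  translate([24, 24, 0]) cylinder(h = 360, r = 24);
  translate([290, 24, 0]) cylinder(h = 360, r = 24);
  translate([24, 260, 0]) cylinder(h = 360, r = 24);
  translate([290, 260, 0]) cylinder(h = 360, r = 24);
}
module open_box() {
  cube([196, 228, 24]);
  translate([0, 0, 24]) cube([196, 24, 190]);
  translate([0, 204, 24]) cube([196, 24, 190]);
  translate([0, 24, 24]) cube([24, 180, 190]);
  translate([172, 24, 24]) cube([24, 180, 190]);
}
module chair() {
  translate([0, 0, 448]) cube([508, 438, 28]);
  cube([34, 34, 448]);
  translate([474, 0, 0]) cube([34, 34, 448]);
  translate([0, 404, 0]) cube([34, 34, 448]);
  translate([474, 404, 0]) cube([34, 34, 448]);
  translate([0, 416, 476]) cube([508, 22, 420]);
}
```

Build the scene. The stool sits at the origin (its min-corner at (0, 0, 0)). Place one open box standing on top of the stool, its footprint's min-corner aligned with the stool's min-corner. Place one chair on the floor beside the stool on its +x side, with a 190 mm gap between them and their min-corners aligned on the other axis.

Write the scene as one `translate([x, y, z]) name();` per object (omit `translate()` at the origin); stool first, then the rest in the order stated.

stool();
translate([0, 0, 391]) open_box();
translate([504, 0, 0]) chair();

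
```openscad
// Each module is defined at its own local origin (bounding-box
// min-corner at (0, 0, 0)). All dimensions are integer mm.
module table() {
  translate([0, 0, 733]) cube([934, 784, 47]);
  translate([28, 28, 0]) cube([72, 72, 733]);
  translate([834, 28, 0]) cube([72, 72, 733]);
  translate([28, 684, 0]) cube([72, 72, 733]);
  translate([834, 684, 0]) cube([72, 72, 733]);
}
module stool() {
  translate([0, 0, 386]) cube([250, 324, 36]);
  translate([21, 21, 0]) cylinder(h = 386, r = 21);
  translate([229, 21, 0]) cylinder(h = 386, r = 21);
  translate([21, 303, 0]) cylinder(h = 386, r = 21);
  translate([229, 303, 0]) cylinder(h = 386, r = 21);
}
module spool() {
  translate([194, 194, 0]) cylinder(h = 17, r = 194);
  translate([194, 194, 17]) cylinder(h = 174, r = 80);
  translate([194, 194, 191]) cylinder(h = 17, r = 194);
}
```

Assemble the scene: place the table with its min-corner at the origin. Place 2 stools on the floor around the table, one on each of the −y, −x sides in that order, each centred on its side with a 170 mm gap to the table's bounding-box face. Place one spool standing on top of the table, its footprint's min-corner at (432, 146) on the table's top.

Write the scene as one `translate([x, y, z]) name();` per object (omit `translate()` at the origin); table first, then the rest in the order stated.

table();
translate([342, -494, 0]) stool();
translate([-420, 230, 0]) stool();
translate([432, 146, 780]) spool();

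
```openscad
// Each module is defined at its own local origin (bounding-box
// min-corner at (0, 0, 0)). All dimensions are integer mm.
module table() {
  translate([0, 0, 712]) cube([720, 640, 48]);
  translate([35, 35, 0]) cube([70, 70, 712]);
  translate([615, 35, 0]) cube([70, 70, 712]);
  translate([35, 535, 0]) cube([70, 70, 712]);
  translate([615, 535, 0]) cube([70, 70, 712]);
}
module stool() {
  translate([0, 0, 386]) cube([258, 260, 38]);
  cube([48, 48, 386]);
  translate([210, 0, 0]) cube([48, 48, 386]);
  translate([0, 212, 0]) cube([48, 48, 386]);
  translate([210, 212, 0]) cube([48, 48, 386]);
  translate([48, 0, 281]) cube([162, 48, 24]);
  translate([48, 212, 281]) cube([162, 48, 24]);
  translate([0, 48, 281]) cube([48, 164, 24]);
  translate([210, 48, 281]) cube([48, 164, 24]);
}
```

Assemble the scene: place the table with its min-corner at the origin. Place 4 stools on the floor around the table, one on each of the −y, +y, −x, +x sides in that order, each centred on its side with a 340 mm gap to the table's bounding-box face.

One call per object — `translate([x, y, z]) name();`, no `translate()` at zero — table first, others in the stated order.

table();
translate([231, -600, 0]) stool();
translate([231, 980, 0]) stool();
translate([-598, 190, 0]) stool();
translate([1060, 190, 0]) stool();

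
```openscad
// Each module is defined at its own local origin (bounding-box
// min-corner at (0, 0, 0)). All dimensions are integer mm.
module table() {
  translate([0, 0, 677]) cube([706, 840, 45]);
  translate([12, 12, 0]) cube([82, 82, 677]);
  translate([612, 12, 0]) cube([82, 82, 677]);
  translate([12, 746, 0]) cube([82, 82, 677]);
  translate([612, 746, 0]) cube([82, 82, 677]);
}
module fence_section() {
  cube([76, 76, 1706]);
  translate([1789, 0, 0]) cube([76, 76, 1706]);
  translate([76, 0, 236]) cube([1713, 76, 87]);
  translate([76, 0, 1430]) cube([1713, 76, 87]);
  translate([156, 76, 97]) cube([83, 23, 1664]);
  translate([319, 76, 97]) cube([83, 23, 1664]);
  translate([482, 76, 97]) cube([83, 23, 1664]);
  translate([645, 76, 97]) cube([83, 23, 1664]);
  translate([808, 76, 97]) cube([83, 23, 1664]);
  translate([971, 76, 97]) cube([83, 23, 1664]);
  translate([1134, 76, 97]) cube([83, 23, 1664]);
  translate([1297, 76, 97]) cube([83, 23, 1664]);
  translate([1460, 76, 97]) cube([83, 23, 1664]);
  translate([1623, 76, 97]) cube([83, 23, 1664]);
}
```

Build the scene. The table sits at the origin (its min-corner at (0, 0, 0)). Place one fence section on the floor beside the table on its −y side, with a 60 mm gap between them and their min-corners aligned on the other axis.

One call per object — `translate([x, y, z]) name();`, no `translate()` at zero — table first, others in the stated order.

table();
translate([0, -159, 0]) fence_section();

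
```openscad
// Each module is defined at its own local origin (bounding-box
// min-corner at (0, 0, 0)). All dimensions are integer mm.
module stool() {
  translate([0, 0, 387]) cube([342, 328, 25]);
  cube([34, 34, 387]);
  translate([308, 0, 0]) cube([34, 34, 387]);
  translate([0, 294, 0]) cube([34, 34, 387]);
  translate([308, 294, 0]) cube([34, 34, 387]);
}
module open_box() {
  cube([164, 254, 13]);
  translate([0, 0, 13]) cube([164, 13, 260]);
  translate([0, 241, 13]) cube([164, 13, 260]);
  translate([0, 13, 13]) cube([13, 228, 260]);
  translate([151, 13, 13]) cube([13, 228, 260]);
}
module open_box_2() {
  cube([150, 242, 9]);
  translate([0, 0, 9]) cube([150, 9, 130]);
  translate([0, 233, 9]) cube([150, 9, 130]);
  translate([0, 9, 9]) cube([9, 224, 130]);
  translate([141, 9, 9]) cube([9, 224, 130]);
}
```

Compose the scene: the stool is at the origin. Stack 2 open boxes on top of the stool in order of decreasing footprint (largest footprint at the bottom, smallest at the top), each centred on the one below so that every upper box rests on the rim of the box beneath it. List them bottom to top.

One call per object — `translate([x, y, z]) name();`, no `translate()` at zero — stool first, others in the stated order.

stool();
translate([89, 37, 412]) open_box();
translate([96, 43, 685]) open_box_2();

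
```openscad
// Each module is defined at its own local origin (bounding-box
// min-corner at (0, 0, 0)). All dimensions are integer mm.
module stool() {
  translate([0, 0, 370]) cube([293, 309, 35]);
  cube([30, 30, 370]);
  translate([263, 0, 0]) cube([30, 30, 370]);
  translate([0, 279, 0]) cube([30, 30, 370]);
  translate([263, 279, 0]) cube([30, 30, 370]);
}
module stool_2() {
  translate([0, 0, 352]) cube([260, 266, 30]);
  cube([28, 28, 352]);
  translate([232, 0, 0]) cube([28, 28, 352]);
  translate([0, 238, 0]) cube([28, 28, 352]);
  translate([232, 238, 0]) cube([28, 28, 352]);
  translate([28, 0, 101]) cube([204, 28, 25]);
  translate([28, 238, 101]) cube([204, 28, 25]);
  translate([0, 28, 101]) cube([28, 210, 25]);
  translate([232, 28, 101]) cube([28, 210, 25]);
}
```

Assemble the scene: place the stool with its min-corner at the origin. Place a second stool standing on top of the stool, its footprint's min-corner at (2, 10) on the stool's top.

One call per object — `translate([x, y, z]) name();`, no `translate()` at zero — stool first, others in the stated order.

stool();
translate([2, 10, 405]) stool_2();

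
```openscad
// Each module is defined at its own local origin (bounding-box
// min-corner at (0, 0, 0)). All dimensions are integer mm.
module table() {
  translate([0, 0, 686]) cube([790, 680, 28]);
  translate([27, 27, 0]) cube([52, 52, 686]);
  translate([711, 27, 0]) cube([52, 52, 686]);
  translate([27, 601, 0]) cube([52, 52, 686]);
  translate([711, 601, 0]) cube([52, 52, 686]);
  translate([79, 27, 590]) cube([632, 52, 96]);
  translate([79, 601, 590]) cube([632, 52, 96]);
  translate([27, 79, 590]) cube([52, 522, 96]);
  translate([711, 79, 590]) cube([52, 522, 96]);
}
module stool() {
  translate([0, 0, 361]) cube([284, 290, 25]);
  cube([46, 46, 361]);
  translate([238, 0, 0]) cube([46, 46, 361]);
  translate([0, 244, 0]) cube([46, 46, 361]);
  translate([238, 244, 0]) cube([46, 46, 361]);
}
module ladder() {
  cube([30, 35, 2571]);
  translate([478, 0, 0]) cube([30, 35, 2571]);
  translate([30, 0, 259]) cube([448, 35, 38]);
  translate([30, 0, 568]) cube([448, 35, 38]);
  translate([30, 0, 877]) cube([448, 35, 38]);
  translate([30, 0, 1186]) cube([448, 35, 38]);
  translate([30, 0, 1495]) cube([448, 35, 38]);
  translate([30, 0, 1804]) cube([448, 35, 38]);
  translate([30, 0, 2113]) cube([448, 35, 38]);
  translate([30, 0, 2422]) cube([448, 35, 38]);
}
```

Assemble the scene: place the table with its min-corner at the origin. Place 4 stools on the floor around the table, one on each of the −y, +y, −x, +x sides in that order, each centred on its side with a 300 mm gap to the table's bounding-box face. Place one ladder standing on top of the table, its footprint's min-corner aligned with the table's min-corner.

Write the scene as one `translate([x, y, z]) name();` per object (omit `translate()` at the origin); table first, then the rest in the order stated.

table();
translate([253, -590, 0]) stool();
translate([253, 980, 0]) stool();
translate([-584, 195, 0]) stool();
translate([1090, 195, 0]) stool();
translate([0, 0, 714]) ladder();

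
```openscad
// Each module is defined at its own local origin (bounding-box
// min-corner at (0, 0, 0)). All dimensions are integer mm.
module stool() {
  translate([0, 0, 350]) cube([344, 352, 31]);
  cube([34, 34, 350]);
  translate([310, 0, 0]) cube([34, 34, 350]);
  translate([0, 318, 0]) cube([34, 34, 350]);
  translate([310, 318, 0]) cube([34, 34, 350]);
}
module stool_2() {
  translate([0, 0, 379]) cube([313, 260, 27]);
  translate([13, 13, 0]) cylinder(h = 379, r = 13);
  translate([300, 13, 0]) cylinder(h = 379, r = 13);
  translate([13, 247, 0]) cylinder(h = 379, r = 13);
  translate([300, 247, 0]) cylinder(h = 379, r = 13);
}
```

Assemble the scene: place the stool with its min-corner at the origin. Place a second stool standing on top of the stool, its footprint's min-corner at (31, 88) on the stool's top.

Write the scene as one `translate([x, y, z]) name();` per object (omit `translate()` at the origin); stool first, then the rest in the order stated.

stool();
translate([31, 88, 381]) stool_2();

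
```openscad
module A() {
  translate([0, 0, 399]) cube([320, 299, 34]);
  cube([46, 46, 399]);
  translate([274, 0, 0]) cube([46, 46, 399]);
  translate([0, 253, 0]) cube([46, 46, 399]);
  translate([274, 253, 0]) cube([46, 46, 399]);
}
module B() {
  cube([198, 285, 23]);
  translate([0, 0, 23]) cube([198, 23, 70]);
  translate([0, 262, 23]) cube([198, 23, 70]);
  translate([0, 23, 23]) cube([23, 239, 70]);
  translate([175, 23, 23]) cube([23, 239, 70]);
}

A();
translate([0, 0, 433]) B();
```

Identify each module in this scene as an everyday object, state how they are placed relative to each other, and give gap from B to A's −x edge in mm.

The open box's min-x is at 0; the stool's min-x is 0; gap = 0 mm.

A is a stool. B is an open box. The open box is on top of the stool. The gap from the open box to the stool's −x edge is 0 mm.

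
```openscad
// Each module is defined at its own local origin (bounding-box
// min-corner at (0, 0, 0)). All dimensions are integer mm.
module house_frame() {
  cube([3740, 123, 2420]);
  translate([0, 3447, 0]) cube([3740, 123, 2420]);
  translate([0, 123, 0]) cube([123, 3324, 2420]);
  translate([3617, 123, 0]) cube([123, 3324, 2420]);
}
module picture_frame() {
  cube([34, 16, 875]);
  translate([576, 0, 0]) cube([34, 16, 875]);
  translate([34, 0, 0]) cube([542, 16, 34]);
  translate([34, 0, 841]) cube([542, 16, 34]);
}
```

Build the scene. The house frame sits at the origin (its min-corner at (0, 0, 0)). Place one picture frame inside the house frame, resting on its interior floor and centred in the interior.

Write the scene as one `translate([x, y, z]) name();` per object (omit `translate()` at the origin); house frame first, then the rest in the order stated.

house_frame();
translate([1565, 1777, 0]) picture_frame();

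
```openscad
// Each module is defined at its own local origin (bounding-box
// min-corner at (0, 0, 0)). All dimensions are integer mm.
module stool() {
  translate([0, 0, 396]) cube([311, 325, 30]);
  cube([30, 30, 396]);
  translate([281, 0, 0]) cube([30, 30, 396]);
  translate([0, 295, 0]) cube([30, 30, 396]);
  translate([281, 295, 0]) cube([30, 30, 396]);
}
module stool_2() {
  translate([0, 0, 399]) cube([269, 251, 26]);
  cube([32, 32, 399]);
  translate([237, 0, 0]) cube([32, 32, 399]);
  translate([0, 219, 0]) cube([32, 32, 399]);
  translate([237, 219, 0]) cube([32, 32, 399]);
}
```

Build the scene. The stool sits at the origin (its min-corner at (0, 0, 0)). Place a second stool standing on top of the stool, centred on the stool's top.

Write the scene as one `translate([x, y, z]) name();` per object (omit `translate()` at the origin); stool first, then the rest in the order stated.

stool();
translate([21, 37, 426]) stool_2();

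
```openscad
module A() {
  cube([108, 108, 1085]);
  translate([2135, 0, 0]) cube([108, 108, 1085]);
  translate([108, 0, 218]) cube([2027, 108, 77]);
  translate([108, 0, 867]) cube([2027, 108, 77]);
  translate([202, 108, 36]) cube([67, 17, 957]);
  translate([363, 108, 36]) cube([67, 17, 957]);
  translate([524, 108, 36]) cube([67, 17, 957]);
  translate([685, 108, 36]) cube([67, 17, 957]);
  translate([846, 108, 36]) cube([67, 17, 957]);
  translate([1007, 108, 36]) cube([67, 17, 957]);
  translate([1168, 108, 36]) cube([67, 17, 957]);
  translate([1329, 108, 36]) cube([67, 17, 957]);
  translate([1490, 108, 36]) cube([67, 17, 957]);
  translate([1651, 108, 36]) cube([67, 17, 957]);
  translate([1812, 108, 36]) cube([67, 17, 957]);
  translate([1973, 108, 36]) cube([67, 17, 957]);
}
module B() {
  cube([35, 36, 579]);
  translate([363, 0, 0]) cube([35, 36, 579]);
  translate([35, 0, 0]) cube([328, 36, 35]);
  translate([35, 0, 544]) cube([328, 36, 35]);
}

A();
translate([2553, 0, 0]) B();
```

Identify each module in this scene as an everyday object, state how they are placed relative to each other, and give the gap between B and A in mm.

A is a fence section. B is a picture frame. The picture frame is on the floor beside the fence section on its +x side. The gap between the picture frame and the fence section is 310 mm.

The picture frame's nearest face is 310 mm from the fence section's +x face.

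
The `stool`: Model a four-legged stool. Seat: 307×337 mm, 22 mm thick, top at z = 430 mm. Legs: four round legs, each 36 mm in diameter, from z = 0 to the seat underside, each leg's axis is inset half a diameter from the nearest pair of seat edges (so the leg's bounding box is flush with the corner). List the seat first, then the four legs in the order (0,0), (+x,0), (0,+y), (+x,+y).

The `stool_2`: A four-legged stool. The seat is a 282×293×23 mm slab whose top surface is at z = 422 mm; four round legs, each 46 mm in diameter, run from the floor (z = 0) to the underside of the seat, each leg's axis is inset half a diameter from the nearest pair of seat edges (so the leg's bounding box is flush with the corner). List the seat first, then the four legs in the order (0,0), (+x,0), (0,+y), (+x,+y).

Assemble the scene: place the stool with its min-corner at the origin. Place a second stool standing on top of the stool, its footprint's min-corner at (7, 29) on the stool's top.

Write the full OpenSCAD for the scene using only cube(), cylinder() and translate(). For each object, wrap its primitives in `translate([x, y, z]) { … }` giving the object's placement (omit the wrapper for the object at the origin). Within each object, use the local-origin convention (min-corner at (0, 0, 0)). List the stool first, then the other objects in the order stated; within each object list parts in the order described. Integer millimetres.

translate([0, 0, 408]) cube([307, 337, 22]);
translate([18, 18, 0]) cylinder(h = 408, r = 18);
translate([289, 18, 0]) cylinder(h = 408, r = 18);
translate([18, 319, 0]) cylinder(h = 408, r = 18);
translate([289, 319, 0]) cylinder(h = 408, r = 18);
translate([7, 29, 430]) {
  translate([0, 0, 399]) cube([282, 293, 23]);
  translate([23, 23, 0]) cylinder(h = 399, r = 23);
  translate([259, 23, 0]) cylinder(h = 399, r = 23);
  translate([23, 270, 0]) cylinder(h = 399, r = 23);
  translate([259, 270, 0]) cylinder(h = 399, r = 23);
}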